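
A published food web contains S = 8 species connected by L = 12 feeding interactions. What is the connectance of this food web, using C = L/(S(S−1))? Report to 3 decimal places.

C = 0.214

The web has S = 8 species and L = 12 feeding links.
C = L / (S(S−1)) = 12 / 56 = 0.2143 ≈ 0.214.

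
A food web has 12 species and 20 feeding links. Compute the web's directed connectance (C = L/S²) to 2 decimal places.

C = 0.14

The web has S = 12 species and L = 20 feeding links.
C = L / S² = 20 / 144 = 0.1389 ≈ 0.14.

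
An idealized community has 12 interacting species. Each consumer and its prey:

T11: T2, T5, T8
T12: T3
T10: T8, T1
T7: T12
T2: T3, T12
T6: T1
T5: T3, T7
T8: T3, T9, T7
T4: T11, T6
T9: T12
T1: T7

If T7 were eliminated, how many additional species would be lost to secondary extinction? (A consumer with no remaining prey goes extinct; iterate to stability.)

Remove T7.
Round 1: T1 (all prey gone) → extinct.
Round 2: T6 (all prey gone) → extinct.
No further losses. Total secondary extinctions: 2.

2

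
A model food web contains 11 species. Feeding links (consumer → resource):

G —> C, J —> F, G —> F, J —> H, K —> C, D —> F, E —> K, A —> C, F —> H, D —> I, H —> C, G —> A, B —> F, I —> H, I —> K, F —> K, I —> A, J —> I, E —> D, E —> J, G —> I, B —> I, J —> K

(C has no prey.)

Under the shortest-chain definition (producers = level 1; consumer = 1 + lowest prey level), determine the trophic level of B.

Trophic level 4

C is a producer → level 1.
A eats C → level 2.
I eats A → level 3.
B eats I → level 4.
No prey of B is below level 3, so 4 is the minimum.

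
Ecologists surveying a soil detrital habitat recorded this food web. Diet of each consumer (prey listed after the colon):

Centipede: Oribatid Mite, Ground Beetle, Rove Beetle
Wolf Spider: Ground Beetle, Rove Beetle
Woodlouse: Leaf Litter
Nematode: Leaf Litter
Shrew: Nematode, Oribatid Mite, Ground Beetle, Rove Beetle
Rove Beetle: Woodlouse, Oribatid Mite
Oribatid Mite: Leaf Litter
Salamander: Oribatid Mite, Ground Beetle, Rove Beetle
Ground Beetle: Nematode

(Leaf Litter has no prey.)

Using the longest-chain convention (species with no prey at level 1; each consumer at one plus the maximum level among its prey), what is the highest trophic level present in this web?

4

Basal resources (level 1): Leaf Litter.
Leaf Litter → Nematode → Ground Beetle → Wolf Spider gives Wolf Spider level 4.
No species has a prey at level 4, so no species reaches level 5.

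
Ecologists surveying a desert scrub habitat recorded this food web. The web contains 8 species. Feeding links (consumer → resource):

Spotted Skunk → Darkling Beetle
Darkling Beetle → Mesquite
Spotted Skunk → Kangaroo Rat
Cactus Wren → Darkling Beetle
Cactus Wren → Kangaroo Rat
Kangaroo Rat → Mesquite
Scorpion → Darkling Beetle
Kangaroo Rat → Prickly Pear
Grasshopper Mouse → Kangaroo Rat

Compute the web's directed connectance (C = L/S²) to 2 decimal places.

The web has S = 8 species and L = 9 feeding links.
C = L / S² = 9 / 64 = 0.1406 ≈ 0.14.

C = 0.14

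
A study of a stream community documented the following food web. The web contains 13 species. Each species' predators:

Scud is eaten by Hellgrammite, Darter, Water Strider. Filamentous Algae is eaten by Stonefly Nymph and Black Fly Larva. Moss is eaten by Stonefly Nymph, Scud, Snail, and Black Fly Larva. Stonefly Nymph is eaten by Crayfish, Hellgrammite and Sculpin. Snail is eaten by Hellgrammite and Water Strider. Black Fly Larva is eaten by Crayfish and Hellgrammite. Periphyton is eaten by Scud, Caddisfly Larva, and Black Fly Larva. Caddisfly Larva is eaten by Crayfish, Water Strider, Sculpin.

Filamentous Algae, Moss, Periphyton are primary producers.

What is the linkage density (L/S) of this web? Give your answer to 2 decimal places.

L/S = 1.69

There are L = 22 links among S = 13 species.
L/S = 22/13 = 1.6923 ≈ 1.69.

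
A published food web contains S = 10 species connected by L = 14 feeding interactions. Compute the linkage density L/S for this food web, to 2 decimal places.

L/S = 1.40

There are L = 14 links among S = 10 species.
L/S = 14/10 = 1.4000 ≈ 1.40.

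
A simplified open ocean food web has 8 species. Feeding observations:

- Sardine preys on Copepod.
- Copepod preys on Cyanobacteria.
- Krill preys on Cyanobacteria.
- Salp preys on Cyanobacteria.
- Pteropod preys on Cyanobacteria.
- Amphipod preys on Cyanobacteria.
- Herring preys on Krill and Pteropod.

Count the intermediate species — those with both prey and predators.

Intermediate species (has both prey and predators): Copepod, Pteropod, Krill.
Count: 3.

3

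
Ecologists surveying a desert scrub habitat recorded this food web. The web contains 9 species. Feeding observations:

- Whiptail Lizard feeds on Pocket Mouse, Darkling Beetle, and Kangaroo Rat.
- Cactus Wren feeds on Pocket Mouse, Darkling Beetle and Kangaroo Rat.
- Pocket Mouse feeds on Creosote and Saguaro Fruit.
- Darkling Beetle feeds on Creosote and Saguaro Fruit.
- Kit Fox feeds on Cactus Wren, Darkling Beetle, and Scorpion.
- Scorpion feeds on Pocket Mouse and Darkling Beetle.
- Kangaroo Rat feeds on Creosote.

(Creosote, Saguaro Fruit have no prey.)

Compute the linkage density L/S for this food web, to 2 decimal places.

There are L = 16 links among S = 9 species.
L/S = 16/9 = 1.7778 ≈ 1.78.

L/S = 1.78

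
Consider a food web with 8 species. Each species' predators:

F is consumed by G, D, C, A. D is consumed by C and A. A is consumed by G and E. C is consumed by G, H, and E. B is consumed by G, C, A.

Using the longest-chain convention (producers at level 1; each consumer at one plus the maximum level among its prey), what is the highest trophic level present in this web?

4

Producers (level 1): B, F.
F → D → C → E gives E level 4.
No species has a prey at level 4, so no species reaches level 5.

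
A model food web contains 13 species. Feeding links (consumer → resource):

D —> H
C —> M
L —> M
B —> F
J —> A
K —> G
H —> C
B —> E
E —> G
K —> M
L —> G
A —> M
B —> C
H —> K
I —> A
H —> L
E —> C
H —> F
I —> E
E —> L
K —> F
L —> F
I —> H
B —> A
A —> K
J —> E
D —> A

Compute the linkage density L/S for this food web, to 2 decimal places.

There are L = 27 links among S = 13 species.
L/S = 27/13 = 2.0769 ≈ 2.08.

L/S = 2.08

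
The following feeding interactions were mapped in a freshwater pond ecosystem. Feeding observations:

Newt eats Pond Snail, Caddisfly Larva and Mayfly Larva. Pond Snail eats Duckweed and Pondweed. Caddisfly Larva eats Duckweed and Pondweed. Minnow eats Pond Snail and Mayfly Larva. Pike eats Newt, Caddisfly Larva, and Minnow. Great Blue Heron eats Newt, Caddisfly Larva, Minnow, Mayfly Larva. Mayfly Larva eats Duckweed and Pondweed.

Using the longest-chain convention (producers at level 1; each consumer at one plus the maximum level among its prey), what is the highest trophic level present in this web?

4

Producers (level 1): Pondweed, Duckweed.
Pondweed → Caddisfly Larva → Newt → Great Blue Heron gives Great Blue Heron level 4.
No species has a prey at level 4, so no species reaches level 5.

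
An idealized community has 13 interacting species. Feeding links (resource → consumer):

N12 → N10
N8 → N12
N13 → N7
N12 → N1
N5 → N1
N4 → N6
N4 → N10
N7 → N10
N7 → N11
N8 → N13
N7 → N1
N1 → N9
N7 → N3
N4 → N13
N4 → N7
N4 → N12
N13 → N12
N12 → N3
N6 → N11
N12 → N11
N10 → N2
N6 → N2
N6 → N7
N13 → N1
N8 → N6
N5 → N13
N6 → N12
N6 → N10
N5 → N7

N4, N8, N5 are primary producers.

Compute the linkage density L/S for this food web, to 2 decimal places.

L/S = 2.23

There are L = 29 links among S = 13 species.
L/S = 29/13 = 2.2308 ≈ 2.23.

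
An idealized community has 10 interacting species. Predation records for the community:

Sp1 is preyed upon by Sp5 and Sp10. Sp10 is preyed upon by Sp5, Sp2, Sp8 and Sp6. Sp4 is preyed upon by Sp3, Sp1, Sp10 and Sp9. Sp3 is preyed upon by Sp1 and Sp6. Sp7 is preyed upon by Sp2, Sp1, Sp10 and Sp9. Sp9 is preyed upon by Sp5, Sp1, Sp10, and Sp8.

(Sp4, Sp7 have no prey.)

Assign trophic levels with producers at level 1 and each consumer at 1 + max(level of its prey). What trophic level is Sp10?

Sp4 is a producer → level 1.
Sp9 eats Sp4 (level 1); other prey at levels: Sp7 1 → level 2.
Sp1 eats Sp9 (level 2); other prey at levels: Sp4 1, Sp7 1, Sp3 2 → level 3.
Sp10 eats Sp1 (level 3); other prey at levels: Sp4 1, Sp7 1, Sp9 2 → level 4.

Trophic level 4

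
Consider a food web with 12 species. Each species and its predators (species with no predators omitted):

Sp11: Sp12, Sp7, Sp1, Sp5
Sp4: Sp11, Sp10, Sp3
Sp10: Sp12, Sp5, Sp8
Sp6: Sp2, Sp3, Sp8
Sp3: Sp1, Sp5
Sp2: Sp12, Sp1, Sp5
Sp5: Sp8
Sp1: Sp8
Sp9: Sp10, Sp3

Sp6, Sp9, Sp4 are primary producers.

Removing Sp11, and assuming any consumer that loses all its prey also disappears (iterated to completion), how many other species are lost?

Remove Sp11.
Round 1: Sp7 (all prey gone) → extinct.
No further losses. Total secondary extinctions: 1.

1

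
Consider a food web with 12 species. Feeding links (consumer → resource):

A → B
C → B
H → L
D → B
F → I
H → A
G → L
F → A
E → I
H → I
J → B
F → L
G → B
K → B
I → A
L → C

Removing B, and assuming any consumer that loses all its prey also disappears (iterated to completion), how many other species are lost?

Remove B.
Round 1: J (all prey gone), D (all prey gone), K (all prey gone), C (all prey gone), A (all prey gone) → extinct.
Round 2: I (all prey gone), L (all prey gone) → extinct.
Round 3: F (all prey gone), E (all prey gone), G (all prey gone), H (all prey gone) → extinct.
No further losses. Total secondary extinctions: 11.

11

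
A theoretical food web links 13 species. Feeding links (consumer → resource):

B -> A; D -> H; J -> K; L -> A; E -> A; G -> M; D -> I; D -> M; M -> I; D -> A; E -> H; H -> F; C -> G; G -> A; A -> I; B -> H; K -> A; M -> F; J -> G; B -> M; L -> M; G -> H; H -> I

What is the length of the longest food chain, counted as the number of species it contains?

4 species

One longest chain: I → A → G → C.
It has 4 species and 3 links.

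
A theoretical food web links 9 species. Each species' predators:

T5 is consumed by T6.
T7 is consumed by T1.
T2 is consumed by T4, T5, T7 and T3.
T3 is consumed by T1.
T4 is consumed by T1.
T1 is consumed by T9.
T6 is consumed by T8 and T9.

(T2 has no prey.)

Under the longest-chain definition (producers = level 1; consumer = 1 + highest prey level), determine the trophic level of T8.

Trophic level 4

T2 is a producer → level 1.
T5 eats T2 → level 2.
T6 eats T5 → level 3.
T8 eats T6 → level 4.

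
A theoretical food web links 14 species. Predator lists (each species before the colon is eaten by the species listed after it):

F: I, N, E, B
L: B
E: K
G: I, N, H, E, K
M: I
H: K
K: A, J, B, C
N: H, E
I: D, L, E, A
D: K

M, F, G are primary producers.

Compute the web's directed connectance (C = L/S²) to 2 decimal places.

The web has S = 14 species and L = 24 feeding links.
C = L / S² = 24 / 196 = 0.1224 ≈ 0.12.

C = 0.12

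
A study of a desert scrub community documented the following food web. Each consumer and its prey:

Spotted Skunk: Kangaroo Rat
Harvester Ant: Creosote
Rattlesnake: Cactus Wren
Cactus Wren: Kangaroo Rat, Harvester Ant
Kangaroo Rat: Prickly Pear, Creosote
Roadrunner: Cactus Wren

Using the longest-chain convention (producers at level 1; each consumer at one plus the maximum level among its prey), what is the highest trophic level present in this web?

4

Producers (level 1): Prickly Pear, Creosote.
Prickly Pear → Kangaroo Rat → Cactus Wren → Rattlesnake gives Rattlesnake level 4.
No species has a prey at level 4, so no species reaches level 5.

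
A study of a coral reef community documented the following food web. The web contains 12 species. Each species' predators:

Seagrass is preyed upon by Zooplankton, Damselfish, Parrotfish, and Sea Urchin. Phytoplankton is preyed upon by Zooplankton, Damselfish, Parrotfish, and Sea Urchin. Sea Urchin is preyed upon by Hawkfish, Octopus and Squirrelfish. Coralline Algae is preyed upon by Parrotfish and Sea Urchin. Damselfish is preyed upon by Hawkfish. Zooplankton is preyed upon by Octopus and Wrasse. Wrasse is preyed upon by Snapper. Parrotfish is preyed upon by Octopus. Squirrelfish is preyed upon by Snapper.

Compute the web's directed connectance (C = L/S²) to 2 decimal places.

The web has S = 12 species and L = 19 feeding links.
C = L / S² = 19 / 144 = 0.1319 ≈ 0.13.

C = 0.13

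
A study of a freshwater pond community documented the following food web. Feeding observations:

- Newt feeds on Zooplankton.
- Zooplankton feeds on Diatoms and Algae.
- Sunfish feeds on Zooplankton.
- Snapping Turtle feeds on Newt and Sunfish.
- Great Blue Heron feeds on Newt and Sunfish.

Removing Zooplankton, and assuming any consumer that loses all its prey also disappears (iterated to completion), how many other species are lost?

4

Remove Zooplankton.
Round 1: Newt (all prey gone), Sunfish (all prey gone) → extinct.
Round 2: Great Blue Heron (all prey gone), Snapping Turtle (all prey gone) → extinct.
No further losses. Total secondary extinctions: 4.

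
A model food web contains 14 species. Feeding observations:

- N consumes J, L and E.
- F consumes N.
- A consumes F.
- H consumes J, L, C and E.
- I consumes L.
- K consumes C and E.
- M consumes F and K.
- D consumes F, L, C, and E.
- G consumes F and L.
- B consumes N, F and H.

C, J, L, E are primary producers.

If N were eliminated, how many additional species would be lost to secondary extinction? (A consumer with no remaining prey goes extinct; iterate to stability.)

Remove N.
Round 1: F (all prey gone) → extinct.
Round 2: A (all prey gone) → extinct.
No further losses. Total secondary extinctions: 2.

2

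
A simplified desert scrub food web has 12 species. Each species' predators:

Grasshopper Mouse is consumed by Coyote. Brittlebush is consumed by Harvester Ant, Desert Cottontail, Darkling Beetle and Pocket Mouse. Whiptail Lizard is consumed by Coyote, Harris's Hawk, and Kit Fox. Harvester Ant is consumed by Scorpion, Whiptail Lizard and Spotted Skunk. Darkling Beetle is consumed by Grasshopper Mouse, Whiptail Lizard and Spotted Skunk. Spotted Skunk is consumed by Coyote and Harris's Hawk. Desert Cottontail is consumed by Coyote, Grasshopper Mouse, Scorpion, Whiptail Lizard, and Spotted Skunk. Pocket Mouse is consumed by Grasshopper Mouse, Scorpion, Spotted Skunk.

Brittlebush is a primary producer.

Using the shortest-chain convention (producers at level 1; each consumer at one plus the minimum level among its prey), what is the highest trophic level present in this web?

Producers (level 1): Brittlebush.
Following each consumer down to its lowest-level prey: Brittlebush → Desert Cottontail → Whiptail Lizard → Harris's Hawk (levels 1 through 4).
All prey of Harris's Hawk (Whiptail Lizard 3, Spotted Skunk 3) are at level 3 or above, so Harris's Hawk is at level 1 + 3 = 4.
Every consumer has at least one prey at level 3 or below, so none exceeds level 4.

4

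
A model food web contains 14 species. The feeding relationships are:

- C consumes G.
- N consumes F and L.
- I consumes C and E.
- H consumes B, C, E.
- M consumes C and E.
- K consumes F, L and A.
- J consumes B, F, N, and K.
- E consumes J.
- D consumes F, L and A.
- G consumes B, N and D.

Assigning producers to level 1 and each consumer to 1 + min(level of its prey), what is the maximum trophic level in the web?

4

Producers (level 1): L, B, A, F.
Following each consumer down to its lowest-level prey: B → G → C → I (levels 1 through 4).
All prey of I (C 3, E 3) are at level 3 or above, so I is at level 1 + 3 = 4.
Every consumer has at least one prey at level 3 or below, so none exceeds level 4.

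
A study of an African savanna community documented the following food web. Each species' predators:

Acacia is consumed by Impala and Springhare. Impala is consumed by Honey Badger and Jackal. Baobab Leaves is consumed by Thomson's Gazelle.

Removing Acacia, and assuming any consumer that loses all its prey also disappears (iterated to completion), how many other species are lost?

4

Remove Acacia.
Round 1: Impala (all prey gone), Springhare (all prey gone) → extinct.
Round 2: Jackal (all prey gone), Honey Badger (all prey gone) → extinct.
No further losses. Total secondary extinctions: 4.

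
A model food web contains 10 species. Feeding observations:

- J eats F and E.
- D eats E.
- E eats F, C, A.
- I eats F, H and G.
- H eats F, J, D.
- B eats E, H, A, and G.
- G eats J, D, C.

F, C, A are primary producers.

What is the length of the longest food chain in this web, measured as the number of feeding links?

One longest chain: F → E → J → H → B.
It has 5 species and 4 links.

4 links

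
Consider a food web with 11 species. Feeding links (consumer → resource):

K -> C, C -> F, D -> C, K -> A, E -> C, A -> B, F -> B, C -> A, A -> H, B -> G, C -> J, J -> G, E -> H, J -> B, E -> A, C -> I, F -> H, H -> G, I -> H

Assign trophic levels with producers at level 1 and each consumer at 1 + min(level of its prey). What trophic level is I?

G is a producer → level 1.
H eats G → level 2.
I eats H → level 3.
No prey of I is below level 2, so 3 is the minimum.

Trophic level 3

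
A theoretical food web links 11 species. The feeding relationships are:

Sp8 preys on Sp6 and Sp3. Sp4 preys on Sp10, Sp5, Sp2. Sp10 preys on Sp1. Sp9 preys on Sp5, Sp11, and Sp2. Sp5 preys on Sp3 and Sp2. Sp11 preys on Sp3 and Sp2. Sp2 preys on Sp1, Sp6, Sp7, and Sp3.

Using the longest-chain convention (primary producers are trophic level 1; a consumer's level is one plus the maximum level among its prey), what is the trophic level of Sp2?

Trophic level 2

Sp6 is a producer → level 1.
Sp2 eats Sp6 (level 1); other prey at levels: Sp1 1, Sp3 1, Sp7 1 → level 2.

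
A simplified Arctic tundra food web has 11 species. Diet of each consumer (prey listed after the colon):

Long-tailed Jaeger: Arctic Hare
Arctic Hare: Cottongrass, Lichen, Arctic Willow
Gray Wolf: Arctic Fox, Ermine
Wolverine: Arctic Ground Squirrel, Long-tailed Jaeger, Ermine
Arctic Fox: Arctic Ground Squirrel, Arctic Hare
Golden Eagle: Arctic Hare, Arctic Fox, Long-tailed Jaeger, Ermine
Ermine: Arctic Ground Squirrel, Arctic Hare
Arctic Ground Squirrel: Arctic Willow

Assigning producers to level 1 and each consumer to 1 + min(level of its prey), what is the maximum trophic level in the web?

4

Producers (level 1): Cottongrass, Lichen, Arctic Willow.
Following each consumer down to its lowest-level prey: Arctic Willow → Arctic Ground Squirrel → Arctic Fox → Gray Wolf (levels 1 through 4).
All prey of Gray Wolf (Arctic Fox 3, Ermine 3) are at level 3 or above, so Gray Wolf is at level 1 + 3 = 4.
Every consumer has at least one prey at level 3 or below, so none exceeds level 4.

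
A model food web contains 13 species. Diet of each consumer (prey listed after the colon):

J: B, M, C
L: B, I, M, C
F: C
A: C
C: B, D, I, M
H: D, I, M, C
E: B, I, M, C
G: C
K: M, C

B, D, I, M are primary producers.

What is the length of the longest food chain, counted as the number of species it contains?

3 species

One longest chain: B → C → G.
It has 3 species and 2 links.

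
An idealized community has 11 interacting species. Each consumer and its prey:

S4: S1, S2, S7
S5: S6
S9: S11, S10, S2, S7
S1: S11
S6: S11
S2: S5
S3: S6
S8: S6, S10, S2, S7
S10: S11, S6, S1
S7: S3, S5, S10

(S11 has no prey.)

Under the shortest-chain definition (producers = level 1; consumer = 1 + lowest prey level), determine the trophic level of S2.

Trophic level 4

S11 is a producer → level 1.
S6 eats S11 → level 2.
S5 eats S6 → level 3.
S2 eats S5 → level 4.
No prey of S2 is below level 3, so 4 is the minimum.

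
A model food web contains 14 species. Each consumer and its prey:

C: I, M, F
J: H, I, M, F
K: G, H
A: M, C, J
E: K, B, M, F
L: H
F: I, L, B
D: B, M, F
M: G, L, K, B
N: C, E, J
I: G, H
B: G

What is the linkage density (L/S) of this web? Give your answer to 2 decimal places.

There are L = 33 links among S = 14 species.
L/S = 33/14 = 2.3571 ≈ 2.36.

L/S = 2.36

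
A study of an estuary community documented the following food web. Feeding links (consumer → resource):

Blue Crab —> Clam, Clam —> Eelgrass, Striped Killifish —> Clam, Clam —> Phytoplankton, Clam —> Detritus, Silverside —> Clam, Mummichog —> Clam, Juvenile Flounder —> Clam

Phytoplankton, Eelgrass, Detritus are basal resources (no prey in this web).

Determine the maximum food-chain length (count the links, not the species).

2 links

One longest chain: Phytoplankton → Clam → Blue Crab.
It has 3 species and 2 links.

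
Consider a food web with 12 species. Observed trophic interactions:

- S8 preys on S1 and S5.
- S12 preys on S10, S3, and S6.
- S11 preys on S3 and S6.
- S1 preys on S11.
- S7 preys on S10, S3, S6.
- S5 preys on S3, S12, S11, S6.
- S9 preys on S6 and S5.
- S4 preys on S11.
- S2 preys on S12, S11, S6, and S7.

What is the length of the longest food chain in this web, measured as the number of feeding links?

3 links

One longest chain: S6 → S11 → S5 → S9.
It has 4 species and 3 links.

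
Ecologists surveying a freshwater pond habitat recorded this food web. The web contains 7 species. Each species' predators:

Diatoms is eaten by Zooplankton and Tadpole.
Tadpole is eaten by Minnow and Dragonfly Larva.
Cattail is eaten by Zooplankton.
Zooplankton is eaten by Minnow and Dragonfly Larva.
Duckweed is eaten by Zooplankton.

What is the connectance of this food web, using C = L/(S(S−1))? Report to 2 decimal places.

C = 0.19

The web has S = 7 species and L = 8 feeding links.
C = L / (S(S−1)) = 8 / 42 = 0.1905 ≈ 0.19.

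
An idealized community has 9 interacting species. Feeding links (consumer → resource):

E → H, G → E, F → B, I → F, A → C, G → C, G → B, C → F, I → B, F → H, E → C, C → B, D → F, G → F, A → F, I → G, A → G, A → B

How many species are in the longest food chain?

6 species

One longest chain: B → F → C → E → G → I.
It has 6 species and 5 links.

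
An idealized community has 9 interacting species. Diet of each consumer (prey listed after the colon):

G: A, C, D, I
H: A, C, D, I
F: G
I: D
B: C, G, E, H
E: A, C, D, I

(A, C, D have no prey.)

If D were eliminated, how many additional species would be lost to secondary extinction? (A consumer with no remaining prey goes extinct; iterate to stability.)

Remove D.
Round 1: I (all prey gone) → extinct.
No further losses. Total secondary extinctions: 1.

1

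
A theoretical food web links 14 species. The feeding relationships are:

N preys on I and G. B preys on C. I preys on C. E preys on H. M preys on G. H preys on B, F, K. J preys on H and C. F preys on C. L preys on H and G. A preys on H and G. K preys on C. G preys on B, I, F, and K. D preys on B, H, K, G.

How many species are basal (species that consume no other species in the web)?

1

Basal species (no prey listed): C.
Count: 1.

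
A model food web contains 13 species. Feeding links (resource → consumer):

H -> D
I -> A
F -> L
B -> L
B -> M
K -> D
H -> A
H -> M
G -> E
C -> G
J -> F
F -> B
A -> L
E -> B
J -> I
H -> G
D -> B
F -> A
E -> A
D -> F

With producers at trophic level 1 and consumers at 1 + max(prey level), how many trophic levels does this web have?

Producers (level 1): C, K, H, J.
C → G → E → B → M gives M level 5.
No species has a prey at level 5, so no species reaches level 6.

5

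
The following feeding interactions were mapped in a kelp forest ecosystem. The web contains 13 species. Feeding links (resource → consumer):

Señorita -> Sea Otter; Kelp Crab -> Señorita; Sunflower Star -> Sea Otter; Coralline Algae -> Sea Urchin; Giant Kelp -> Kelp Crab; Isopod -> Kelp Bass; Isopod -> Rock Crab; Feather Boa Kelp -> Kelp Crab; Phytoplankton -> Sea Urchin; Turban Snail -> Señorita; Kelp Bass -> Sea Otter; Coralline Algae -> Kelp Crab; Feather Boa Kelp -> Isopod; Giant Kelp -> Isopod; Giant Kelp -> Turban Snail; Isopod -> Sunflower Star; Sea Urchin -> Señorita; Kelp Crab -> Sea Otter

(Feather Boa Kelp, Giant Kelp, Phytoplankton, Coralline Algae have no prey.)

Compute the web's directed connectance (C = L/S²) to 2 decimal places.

C = 0.11

The web has S = 13 species and L = 18 feeding links.
C = L / S² = 18 / 169 = 0.1065 ≈ 0.11.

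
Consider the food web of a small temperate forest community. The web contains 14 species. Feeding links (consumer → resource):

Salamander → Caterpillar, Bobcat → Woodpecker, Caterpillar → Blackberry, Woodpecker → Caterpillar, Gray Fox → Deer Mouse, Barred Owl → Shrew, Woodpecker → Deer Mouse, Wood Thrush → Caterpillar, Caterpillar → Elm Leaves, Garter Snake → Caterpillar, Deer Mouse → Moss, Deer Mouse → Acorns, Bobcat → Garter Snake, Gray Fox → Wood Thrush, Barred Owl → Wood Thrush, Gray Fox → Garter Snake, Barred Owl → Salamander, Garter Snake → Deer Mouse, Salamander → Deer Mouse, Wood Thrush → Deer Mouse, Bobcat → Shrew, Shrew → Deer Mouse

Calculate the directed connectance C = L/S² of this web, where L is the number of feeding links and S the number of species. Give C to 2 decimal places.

The web has S = 14 species and L = 22 feeding links.
C = L / S² = 22 / 196 = 0.1122 ≈ 0.11.

C = 0.11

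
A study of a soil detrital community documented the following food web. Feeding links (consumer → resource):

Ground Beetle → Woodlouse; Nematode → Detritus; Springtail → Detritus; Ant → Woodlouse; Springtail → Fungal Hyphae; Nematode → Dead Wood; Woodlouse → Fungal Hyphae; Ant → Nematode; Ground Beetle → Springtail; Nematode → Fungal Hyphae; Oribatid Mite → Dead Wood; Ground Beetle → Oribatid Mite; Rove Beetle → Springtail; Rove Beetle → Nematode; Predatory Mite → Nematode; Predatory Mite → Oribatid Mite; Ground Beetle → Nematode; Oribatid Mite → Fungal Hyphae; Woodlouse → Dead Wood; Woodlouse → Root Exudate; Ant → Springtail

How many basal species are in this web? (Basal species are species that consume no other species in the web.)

4

Basal species (no prey listed): Fungal Hyphae, Root Exudate, Detritus, Dead Wood.
Count: 4.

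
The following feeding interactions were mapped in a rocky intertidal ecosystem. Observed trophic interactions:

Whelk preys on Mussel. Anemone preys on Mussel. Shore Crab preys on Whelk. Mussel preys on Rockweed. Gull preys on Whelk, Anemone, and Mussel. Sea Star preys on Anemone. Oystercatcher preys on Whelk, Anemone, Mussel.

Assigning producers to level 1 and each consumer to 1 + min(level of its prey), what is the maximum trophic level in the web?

4

Producers (level 1): Rockweed.
Following each consumer down to its lowest-level prey: Rockweed → Mussel → Whelk → Shore Crab (levels 1 through 4).
All prey of Shore Crab (Whelk 3) are at level 3 or above, so Shore Crab is at level 1 + 3 = 4.
Every consumer has at least one prey at level 3 or below, so none exceeds level 4.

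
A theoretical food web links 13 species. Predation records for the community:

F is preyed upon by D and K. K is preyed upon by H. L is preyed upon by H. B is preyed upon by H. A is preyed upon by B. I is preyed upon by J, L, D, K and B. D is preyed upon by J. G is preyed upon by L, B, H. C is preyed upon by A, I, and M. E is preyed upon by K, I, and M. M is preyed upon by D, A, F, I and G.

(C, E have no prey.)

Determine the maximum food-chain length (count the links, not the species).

4 links

One longest chain: C → M → A → B → H.
It has 5 species and 4 links.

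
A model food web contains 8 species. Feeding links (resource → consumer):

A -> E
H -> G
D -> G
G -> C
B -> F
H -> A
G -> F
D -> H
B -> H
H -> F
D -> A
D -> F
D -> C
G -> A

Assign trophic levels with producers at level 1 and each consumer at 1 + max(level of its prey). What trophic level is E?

Trophic level 5

B is a producer → level 1.
H eats B (level 1); other prey at levels: D 1 → level 2.
G eats H (level 2); other prey at levels: D 1 → level 3.
A eats G (level 3); other prey at levels: D 1, H 2 → level 4.
E eats A → level 5.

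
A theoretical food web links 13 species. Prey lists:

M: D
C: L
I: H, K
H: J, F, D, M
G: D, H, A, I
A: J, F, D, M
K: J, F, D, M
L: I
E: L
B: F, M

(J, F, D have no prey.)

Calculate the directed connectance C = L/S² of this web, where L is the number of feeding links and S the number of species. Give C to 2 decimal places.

The web has S = 13 species and L = 24 feeding links.
C = L / S² = 24 / 169 = 0.1420 ≈ 0.14.

C = 0.14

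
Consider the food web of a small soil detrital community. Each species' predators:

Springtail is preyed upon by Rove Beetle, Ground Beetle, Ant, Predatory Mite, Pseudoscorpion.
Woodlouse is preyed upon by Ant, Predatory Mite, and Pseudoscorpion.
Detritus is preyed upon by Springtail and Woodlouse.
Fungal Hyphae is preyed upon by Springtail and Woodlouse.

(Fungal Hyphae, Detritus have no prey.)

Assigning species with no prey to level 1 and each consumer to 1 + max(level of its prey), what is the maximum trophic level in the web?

3

Basal resources (level 1): Fungal Hyphae, Detritus.
Fungal Hyphae → Springtail → Rove Beetle gives Rove Beetle level 3.
No species has a prey at level 3, so no species reaches level 4.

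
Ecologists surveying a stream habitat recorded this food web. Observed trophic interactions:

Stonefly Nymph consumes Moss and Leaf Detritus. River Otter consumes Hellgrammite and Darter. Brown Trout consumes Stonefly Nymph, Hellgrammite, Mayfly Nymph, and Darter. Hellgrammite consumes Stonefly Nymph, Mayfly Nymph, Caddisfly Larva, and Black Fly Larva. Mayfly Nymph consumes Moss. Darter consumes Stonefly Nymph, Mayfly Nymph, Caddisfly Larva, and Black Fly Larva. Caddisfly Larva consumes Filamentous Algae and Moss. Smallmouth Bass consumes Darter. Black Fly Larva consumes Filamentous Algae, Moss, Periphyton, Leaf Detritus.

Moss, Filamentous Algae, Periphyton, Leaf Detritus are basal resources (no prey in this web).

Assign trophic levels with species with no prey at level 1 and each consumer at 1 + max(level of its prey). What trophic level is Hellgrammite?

Trophic level 3

Moss has no prey (basal) → level 1.
Mayfly Nymph eats Moss → level 2.
Hellgrammite eats Mayfly Nymph (level 2); other prey at levels: Stonefly Nymph 2, Black Fly Larva 2, Caddisfly Larva 2 → level 3.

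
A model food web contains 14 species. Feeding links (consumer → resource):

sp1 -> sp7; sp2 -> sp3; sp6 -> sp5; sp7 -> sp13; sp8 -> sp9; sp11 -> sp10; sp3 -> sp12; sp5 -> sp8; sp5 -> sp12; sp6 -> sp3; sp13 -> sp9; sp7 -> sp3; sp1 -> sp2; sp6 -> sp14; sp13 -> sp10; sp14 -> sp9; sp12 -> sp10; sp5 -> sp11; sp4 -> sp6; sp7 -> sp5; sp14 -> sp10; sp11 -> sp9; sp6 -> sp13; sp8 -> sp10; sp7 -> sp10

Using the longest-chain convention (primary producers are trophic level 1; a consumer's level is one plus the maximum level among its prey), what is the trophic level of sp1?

Trophic level 5

sp10 is a producer → level 1.
sp12 eats sp10 → level 2.
sp3 eats sp12 → level 3.
sp2 eats sp3 → level 4.
sp1 eats sp2 (level 4); other prey at levels: sp7 4 → level 5.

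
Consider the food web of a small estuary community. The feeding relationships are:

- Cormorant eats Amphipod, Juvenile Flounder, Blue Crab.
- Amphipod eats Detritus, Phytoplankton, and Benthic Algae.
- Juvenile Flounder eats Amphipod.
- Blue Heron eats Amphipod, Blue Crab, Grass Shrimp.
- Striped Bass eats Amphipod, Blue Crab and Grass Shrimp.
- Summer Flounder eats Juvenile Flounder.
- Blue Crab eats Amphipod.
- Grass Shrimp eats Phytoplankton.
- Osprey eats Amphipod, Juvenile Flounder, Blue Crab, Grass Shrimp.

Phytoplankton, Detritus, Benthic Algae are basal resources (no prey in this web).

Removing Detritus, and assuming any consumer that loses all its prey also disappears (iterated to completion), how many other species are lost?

0

Remove Detritus.
Every predator of it retains at least one other prey: Amphipod still has Phytoplankton, Benthic Algae.
No consumer loses all prey, so no secondary extinctions occur.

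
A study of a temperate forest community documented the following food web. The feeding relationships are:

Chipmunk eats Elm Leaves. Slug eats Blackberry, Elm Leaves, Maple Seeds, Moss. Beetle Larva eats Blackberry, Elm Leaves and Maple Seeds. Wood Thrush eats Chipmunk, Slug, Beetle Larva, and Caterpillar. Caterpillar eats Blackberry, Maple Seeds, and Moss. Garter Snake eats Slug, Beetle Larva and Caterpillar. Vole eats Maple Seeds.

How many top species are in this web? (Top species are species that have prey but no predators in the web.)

3

Top species (has prey, but nothing eats it): Vole, Garter Snake, Wood Thrush.
Count: 3.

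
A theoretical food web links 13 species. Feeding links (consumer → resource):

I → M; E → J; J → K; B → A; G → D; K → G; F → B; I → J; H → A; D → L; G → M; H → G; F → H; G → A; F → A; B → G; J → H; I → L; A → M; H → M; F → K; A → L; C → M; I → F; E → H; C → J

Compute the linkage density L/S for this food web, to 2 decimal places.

There are L = 26 links among S = 13 species.
L/S = 26/13 = 2.0000 ≈ 2.00.

L/S = 2.00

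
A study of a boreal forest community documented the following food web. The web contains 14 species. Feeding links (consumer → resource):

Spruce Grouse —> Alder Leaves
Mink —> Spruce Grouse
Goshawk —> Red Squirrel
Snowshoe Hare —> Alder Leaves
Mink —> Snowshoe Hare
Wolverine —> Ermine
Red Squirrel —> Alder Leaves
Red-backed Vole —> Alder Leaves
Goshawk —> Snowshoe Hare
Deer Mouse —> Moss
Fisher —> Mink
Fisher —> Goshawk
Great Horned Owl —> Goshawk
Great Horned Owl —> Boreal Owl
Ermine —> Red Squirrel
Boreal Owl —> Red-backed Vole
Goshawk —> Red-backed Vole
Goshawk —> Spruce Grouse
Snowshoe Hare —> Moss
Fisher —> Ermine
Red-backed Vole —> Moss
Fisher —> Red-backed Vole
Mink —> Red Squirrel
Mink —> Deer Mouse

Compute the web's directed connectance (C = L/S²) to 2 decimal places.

The web has S = 14 species and L = 24 feeding links.
C = L / S² = 24 / 196 = 0.1224 ≈ 0.12.

C = 0.12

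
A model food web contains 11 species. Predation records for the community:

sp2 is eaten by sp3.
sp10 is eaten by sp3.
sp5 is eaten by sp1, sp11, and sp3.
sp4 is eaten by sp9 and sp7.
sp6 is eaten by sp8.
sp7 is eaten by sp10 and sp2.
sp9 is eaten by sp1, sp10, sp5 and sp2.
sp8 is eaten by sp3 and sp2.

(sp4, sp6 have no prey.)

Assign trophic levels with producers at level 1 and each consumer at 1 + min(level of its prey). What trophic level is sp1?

Trophic level 3

sp4 is a producer → level 1.
sp9 eats sp4 → level 2.
sp1 eats sp9 → level 3.
No prey of sp1 is below level 2, so 3 is the minimum.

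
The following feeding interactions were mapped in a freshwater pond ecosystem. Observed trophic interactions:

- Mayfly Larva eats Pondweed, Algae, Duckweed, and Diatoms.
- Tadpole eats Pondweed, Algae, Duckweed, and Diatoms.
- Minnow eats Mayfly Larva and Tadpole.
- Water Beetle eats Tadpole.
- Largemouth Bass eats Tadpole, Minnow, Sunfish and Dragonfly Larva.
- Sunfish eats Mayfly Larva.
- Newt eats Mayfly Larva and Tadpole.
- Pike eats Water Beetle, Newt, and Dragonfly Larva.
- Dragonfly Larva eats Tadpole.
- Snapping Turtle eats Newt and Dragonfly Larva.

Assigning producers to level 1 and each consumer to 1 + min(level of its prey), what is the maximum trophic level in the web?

Producers (level 1): Algae, Pondweed, Diatoms, Duckweed.
Following each consumer down to its lowest-level prey: Algae → Mayfly Larva → Newt → Snapping Turtle (levels 1 through 4).
All prey of Snapping Turtle (Newt 3, Dragonfly Larva 3) are at level 3 or above, so Snapping Turtle is at level 1 + 3 = 4.
Every consumer has at least one prey at level 3 or below, so none exceeds level 4.

4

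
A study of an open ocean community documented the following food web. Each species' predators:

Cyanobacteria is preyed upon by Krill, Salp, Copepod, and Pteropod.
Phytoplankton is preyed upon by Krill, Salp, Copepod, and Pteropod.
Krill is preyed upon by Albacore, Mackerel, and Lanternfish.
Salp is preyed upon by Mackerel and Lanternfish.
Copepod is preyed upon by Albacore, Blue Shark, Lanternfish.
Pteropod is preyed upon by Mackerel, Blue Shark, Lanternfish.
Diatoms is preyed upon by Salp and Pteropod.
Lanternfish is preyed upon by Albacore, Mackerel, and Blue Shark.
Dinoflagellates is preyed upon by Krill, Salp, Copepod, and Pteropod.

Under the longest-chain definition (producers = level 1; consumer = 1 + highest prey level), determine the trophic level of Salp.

Trophic level 2

Cyanobacteria is a producer → level 1.
Salp eats Cyanobacteria (level 1); other prey at levels: Phytoplankton 1, Dinoflagellates 1, Diatoms 1 → level 2.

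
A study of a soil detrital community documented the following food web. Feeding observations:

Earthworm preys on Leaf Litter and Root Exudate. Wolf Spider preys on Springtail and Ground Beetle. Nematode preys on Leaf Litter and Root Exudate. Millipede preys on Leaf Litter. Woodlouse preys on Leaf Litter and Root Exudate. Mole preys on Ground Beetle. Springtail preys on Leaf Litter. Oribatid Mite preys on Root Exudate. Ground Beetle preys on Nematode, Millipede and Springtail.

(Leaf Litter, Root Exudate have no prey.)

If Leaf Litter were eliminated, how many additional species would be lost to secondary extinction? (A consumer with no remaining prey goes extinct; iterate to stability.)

Remove Leaf Litter.
Round 1: Millipede (all prey gone), Springtail (all prey gone) → extinct.
No further losses. Total secondary extinctions: 2.

2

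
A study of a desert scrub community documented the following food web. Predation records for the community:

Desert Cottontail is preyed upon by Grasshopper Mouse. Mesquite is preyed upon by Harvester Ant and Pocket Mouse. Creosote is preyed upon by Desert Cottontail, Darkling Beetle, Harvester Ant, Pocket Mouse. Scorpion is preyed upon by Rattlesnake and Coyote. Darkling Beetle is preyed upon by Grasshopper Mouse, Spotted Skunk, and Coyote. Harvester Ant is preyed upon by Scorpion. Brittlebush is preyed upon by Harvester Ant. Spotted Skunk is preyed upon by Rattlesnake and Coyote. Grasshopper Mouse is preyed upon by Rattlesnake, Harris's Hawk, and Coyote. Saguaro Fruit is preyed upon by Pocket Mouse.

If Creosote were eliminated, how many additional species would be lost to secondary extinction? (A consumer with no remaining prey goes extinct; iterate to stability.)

5

Remove Creosote.
Round 1: Desert Cottontail (all prey gone), Darkling Beetle (all prey gone) → extinct.
Round 2: Spotted Skunk (all prey gone), Grasshopper Mouse (all prey gone) → extinct.
Round 3: Harris's Hawk (all prey gone) → extinct.
No further losses. Total secondary extinctions: 5.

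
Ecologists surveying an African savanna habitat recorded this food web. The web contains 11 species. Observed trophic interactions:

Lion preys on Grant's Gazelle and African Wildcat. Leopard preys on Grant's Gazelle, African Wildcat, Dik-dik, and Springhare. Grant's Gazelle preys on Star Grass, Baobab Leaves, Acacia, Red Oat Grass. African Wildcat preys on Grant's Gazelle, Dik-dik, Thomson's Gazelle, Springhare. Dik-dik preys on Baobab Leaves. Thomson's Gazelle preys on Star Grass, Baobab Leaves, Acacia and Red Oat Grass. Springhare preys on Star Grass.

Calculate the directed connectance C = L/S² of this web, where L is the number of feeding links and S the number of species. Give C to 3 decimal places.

C = 0.165

The web has S = 11 species and L = 20 feeding links.
C = L / S² = 20 / 121 = 0.1653 ≈ 0.165.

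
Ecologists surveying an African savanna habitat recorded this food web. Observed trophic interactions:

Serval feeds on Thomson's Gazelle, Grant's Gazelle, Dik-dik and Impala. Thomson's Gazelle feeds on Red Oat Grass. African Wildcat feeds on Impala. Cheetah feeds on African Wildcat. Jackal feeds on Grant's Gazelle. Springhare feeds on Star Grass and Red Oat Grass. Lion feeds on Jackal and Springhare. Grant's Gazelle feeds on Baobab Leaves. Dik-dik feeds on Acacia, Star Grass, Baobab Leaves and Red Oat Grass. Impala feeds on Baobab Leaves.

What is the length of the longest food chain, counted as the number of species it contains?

One longest chain: Baobab Leaves → Impala → African Wildcat → Cheetah.
It has 4 species and 3 links.

4 species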